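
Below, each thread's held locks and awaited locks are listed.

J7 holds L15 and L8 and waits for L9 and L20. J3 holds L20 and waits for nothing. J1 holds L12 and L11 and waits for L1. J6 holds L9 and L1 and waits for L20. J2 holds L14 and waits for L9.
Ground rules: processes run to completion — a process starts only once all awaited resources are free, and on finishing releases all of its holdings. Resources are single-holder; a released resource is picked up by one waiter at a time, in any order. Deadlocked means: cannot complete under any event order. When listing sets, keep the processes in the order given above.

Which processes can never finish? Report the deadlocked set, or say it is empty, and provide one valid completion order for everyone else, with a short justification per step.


No process is deadlocked.
Key observation: the wait graph is acyclic; completion cascades from the unblocked processes through everyone else.
One completion order for the rest: J3, J6, J7, J2, J1.
Walking it through:
  J3: no waits; runs immediately, freeing L20
  J6: everything it awaited (L20) is free; runs, freeing L9 and L1
  J7: everything it awaited (L9 and L20) is free; runs, freeing L15 and L8
  J2: everything it awaited (L9) is free; runs, freeing L14
  J1: everything it awaited (L1) is free; runs, freeing L12 and L11


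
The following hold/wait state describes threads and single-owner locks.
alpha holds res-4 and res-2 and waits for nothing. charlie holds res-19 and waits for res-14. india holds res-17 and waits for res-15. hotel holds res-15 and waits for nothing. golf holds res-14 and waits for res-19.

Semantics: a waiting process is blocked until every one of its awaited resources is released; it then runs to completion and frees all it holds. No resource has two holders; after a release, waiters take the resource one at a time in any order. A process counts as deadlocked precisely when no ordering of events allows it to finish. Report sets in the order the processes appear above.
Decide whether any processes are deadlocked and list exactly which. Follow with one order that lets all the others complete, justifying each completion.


Deadlocked: charlie and golf.
Key observation: the wait chain closes on itself along charlie -> golf -> charlie; no other process is dragged down with it.
One completion order for the rest: alpha, hotel, india.
Walking it through:
  alpha: no waits; runs immediately, freeing res-4 and res-2
  hotel: no waits; runs immediately, freeing res-15
  india: everything it awaited (res-15) is free; runs, freeing res-17


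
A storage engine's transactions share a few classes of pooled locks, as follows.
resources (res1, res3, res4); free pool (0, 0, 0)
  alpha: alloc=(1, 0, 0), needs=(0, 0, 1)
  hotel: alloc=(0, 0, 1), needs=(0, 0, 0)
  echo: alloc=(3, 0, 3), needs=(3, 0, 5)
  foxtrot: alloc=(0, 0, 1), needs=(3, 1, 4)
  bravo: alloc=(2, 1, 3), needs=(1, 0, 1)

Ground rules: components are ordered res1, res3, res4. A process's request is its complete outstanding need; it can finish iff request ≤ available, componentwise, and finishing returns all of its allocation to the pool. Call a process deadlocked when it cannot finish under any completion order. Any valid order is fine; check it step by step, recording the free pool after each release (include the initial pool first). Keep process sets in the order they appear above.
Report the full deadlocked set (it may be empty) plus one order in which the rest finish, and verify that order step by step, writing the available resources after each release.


The deadlocked set is empty.
Key observation: hotel can run right away; the returned allocation unlocks the remaining processes in turn.
A valid finishing order for the others: hotel, alpha, bravo, foxtrot, echo. Check, step by step:
  pool = (0, 0, 0)
  run hotel (needs (0, 0, 0), free (0, 0, 0)); after release of (0, 0, 1) the pool is (0, 0, 1)
  run alpha (needs (0, 0, 1), free (0, 0, 1)); after release of (1, 0, 0) the pool is (1, 0, 1)
  run bravo (needs (1, 0, 1), free (1, 0, 1)); after release of (2, 1, 3) the pool is (3, 1, 4)
  run foxtrot (needs (3, 1, 4), free (3, 1, 4)); after release of (0, 0, 1) the pool is (3, 1, 5)
  run echo (needs (3, 0, 5), free (3, 1, 5)); after release of (3, 0, 3) the pool is (6, 1, 8)


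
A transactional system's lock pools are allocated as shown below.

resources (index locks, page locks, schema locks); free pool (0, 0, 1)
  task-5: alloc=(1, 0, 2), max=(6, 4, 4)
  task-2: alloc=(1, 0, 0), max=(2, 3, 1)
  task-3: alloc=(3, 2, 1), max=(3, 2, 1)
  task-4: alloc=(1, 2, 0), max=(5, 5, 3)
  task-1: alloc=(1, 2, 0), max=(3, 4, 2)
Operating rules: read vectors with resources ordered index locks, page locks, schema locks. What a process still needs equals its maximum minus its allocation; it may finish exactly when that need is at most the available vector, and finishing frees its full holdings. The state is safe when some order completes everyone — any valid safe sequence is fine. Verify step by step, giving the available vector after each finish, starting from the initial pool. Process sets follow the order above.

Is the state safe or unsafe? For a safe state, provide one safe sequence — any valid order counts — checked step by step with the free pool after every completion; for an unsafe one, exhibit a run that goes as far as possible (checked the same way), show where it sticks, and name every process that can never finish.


The state is SAFE; one workable sequence: task-3, task-1, task-2, task-5, task-4.
Key observation: task-1 is the earliest step where a requested resource binds exactly: need (2, 2, 2), pool (3, 2, 2) at its turn.
Check, step by step:
  pool = (0, 0, 1)
  task-3 needs (0, 0, 0) <= (0, 0, 1) -> finishes; pool += (3, 2, 1) = (3, 2, 2)
  task-1 needs (2, 2, 2) <= (3, 2, 2) -> finishes; pool += (1, 2, 0) = (4, 4, 2)
  task-2 needs (1, 3, 1) <= (4, 4, 2) -> finishes; pool += (1, 0, 0) = (5, 4, 2)
  task-5 needs (5, 4, 2) <= (5, 4, 2) -> finishes; pool += (1, 0, 2) = (6, 4, 4)
  task-4 needs (4, 3, 3) <= (6, 4, 4) -> finishes; pool += (1, 2, 0) = (7, 6, 4)


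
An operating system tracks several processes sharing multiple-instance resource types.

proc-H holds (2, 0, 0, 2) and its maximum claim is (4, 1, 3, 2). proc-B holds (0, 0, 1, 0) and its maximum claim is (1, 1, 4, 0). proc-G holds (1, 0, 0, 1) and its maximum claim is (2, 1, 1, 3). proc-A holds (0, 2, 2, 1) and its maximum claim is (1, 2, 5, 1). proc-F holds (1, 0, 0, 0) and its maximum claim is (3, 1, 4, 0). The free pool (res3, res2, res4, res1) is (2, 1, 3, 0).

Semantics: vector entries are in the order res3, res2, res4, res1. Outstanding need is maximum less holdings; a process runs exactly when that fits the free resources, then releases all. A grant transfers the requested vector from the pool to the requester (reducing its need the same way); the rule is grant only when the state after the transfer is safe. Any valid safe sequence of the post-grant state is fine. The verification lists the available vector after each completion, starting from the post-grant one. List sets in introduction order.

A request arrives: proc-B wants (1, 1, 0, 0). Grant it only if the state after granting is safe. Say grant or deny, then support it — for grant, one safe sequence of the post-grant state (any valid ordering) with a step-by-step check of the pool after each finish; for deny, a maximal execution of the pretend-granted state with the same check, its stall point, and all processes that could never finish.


GRANT: granting preserves safety; a valid post-grant sequence is proc-B, proc-H, proc-A, proc-G, proc-F.
Key observation: even at the reduced pool (1, 0, 3, 0), proc-B fits immediately, so safety survives the grant.
Verifying the post-grant state step by step:
  pool = (1, 0, 3, 0)
  proc-B: need (0, 0, 3, 0) fits (1, 0, 3, 0); releases (1, 1, 1, 0), pool now (2, 1, 4, 0)
  proc-H: need (2, 1, 3, 0) fits (2, 1, 4, 0); releases (2, 0, 0, 2), pool now (4, 1, 4, 2)
  proc-A: need (1, 0, 3, 0) fits (4, 1, 4, 2); releases (0, 2, 2, 1), pool now (4, 3, 6, 3)
  proc-G: need (1, 1, 1, 2) fits (4, 3, 6, 3); releases (1, 0, 0, 1), pool now (5, 3, 6, 4)
  proc-F: need (2, 1, 4, 0) fits (5, 3, 6, 4); releases (1, 0, 0, 0), pool now (6, 3, 6, 4)


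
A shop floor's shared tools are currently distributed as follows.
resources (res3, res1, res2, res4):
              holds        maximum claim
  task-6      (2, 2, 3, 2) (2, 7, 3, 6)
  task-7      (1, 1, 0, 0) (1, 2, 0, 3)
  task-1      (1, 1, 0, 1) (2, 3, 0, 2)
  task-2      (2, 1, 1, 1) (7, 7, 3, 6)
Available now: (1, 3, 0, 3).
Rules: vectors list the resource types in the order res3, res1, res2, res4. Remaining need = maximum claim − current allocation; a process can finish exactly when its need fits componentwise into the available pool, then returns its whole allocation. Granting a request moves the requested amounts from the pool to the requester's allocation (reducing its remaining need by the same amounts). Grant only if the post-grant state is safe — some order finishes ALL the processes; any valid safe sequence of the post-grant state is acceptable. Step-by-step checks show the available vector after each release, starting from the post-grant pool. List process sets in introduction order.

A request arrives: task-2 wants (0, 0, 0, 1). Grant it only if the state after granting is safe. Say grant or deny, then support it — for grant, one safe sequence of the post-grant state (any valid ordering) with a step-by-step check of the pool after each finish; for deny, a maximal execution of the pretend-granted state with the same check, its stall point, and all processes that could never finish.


DENY — the pretend-granted state is unsafe.
Key observation: res4 is the bottleneck — with task-1, task-7 done the pool holds (3, 5, 0, 3), short of every remaining need.
On the post-grant state, task-1, task-7 is a maximal run — nothing extends it. Check, step by step:
  pool = (1, 3, 0, 2)
  run task-1 (needs (1, 2, 0, 1), free (1, 3, 0, 2)); after release of (1, 1, 0, 1) the pool is (2, 4, 0, 3)
  run task-7 (needs (0, 1, 0, 3), free (2, 4, 0, 3)); after release of (1, 1, 0, 0) the pool is (3, 5, 0, 3)
  task-6 cannot run: need (0, 5, 0, 4) vs free (3, 5, 0, 3) (insufficient res4)
  task-2 cannot run: need (5, 6, 2, 4) vs free (3, 5, 0, 3) (insufficient res3, res1, res2 and res4)
Processes that could never finish after the grant: task-6 and task-2.


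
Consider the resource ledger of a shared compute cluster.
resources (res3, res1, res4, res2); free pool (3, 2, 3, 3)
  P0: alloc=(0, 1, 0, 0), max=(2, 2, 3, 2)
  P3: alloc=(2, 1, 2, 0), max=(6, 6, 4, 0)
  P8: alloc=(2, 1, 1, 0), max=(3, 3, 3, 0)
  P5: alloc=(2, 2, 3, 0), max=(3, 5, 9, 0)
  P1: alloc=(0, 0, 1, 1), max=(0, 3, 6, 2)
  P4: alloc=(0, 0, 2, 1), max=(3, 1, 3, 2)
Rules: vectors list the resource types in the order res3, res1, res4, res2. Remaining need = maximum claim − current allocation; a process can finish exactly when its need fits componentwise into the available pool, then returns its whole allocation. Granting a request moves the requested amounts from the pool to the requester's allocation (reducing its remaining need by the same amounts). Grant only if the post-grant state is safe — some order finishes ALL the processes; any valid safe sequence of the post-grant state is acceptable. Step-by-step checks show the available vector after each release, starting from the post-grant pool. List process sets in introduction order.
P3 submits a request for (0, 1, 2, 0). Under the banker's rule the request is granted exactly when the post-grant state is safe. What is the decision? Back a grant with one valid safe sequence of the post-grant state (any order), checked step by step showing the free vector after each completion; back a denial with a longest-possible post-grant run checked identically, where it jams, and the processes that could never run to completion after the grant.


DENY — the pretend-granted state is unsafe.
Key observation: after P4, P0, P8 the pool peaks at (5, 3, 4, 4), and each blocked process is short somewhere: P3 on res1; P5 on res4; P1 on res4.
After a pretend grant, a maximal execution: P4, P0, P8 — then nothing else fits. Check, step by step:
  pool = (3, 1, 1, 3)
  P4: need (3, 1, 1, 1) fits (3, 1, 1, 3); releases (0, 0, 2, 1), pool now (3, 1, 3, 4)
  P0: need (2, 1, 3, 2) fits (3, 1, 3, 4); releases (0, 1, 0, 0), pool now (3, 2, 3, 4)
  P8: need (1, 2, 2, 0) fits (3, 2, 3, 4); releases (2, 1, 1, 0), pool now (5, 3, 4, 4)
  P3 still needs (4, 4, 0, 0) but only (5, 3, 4, 4) is free — short on res1
  P5 still needs (1, 3, 6, 0) but only (5, 3, 4, 4) is free — short on res4
  P1 still needs (0, 3, 5, 1) but only (5, 3, 4, 4) is free — short on res4
Had the request been granted, P3, P5 and P1 could never finish.


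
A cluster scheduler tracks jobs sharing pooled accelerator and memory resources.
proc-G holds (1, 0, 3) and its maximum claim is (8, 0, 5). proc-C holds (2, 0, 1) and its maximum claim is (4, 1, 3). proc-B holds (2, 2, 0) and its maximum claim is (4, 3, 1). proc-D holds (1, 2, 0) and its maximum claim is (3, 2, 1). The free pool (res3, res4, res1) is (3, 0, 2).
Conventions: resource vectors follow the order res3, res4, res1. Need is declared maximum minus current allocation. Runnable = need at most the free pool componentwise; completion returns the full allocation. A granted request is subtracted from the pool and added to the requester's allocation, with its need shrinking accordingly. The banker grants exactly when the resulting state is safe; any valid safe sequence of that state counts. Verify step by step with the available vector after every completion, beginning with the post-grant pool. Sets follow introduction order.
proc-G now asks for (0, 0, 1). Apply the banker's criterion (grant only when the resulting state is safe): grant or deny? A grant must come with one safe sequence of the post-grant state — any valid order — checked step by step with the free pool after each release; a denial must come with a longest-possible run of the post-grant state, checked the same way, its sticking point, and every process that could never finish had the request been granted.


DENY. Granting would leave the state unsafe.
Key observation: after proc-D, proc-B the pool peaks at (6, 4, 1), and each blocked process is short somewhere: proc-G on res3; proc-C on res1.
On the post-grant state, proc-D, proc-B is a maximal run — nothing extends it. Step-by-step check:
  pool = (3, 0, 1)
  proc-D needs (2, 0, 1) <= (3, 0, 1) -> finishes; pool += (1, 2, 0) = (4, 2, 1)
  proc-B needs (2, 1, 1) <= (4, 2, 1) -> finishes; pool += (2, 2, 0) = (6, 4, 1)
  proc-G cannot run: need (7, 0, 1) vs free (6, 4, 1) (insufficient res3)
  proc-C cannot run: need (2, 1, 2) vs free (6, 4, 1) (insufficient res1)
Post-grant, the permanently blocked set is proc-G and proc-C.


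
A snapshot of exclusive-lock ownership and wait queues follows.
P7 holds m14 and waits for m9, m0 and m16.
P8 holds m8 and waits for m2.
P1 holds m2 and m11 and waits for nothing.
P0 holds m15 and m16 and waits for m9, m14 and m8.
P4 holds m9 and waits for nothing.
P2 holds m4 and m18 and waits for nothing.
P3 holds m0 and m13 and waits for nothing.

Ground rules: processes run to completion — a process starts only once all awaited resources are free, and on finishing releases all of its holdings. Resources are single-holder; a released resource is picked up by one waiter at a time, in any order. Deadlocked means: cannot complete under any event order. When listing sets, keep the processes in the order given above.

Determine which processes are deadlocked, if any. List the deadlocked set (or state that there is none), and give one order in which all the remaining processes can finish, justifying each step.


Deadlocked set: P7 and P0.
Key observation: nobody on the ring P7 -> P0 -> P7 can start until another member finishes, which never happens; no other process is dragged down with it.
The rest can finish in the order P4, P1, P3, P2, P8.
Check, step by step:
  P4 waits on nothing -> runs at once and releases m9
  P1 waits on nothing -> runs at once and releases m2 and m11
  P3 waits on nothing -> runs at once and releases m0 and m13
  P2 waits on nothing -> runs at once and releases m4 and m18
  P8 waits on m2 — all released -> runs and releases m8


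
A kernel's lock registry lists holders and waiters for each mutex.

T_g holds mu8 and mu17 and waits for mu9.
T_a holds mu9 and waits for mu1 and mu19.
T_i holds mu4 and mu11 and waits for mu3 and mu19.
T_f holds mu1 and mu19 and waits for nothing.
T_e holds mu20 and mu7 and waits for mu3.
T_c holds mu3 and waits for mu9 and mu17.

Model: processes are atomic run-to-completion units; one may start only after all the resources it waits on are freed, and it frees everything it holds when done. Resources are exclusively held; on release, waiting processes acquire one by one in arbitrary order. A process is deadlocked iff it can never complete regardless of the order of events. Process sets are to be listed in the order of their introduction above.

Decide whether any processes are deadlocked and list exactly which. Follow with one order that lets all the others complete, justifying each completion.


Nothing here is deadlocked.
Key observation: although several processes wait, no cycle exists — each chain bottoms out at a free runner.
The rest can finish in the order T_f, T_a, T_g, T_c, T_e, T_i.
Verifying each step:
  T_f: no waits; runs immediately, freeing mu1 and mu19
  run T_a (all its waits — mu1 and mu19 — are resolved); releases mu9
  run T_g (all its waits — mu9 — are resolved); releases mu8 and mu17
  run T_c (all its waits — mu9 and mu17 — are resolved); releases mu3
  run T_e (all its waits — mu3 — are resolved); releases mu20 and mu7
  run T_i (all its waits — mu3 and mu19 — are resolved); releases mu4 and mu11


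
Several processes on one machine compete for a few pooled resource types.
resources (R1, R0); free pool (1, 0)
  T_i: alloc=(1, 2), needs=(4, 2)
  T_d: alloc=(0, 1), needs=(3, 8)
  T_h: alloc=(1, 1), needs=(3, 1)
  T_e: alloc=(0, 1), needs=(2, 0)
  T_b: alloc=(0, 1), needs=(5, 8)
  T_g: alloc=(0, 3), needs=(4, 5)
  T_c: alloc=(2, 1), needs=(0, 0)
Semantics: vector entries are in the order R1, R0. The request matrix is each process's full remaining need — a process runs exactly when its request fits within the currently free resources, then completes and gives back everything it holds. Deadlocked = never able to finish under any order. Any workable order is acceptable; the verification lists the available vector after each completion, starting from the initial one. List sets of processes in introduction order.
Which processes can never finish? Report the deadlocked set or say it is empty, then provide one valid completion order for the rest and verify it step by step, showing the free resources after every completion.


Nothing here is deadlocked.
Key observation: starting with T_c, each completion frees enough for the next — no one is permanently blocked.
One completion order for the rest: T_c, T_h, T_i, T_e, T_g, T_d, T_b. Check, step by step:
  pool = (1, 0)
  run T_c (needs (0, 0), free (1, 0)); after release of (2, 1) the pool is (3, 1)
  run T_h (needs (3, 1), free (3, 1)); after release of (1, 1) the pool is (4, 2)
  run T_i (needs (4, 2), free (4, 2)); after release of (1, 2) the pool is (5, 4)
  run T_e (needs (2, 0), free (5, 4)); after release of (0, 1) the pool is (5, 5)
  run T_g (needs (4, 5), free (5, 5)); after release of (0, 3) the pool is (5, 8)
  run T_d (needs (3, 8), free (5, 8)); after release of (0, 1) the pool is (5, 9)
  run T_b (needs (5, 8), free (5, 9)); after release of (0, 1) the pool is (5, 10)


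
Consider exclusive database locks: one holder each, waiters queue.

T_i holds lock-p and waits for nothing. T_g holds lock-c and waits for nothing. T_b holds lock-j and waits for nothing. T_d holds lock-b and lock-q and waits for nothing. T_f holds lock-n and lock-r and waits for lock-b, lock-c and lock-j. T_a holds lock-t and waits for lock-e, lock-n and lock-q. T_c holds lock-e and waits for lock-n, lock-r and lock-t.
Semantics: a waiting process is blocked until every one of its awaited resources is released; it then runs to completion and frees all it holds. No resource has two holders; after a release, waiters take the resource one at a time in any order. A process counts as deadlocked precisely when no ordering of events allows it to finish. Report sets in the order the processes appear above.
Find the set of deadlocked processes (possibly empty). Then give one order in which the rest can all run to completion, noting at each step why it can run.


Deadlocked: T_a and T_c.
Key observation: the knot is the closed ring of waits T_a -> T_c -> T_a; no other process is dragged down with it.
One completion order for the rest: T_i, T_g, T_b, T_d, T_f.
Verifying each step:
  T_i waits on nothing -> runs at once and releases lock-p
  T_g waits on nothing -> runs at once and releases lock-c
  T_b waits on nothing -> runs at once and releases lock-j
  T_d waits on nothing -> runs at once and releases lock-b and lock-q
  T_f waits on lock-b, lock-c and lock-j — all released -> runs and releases lock-n and lock-r


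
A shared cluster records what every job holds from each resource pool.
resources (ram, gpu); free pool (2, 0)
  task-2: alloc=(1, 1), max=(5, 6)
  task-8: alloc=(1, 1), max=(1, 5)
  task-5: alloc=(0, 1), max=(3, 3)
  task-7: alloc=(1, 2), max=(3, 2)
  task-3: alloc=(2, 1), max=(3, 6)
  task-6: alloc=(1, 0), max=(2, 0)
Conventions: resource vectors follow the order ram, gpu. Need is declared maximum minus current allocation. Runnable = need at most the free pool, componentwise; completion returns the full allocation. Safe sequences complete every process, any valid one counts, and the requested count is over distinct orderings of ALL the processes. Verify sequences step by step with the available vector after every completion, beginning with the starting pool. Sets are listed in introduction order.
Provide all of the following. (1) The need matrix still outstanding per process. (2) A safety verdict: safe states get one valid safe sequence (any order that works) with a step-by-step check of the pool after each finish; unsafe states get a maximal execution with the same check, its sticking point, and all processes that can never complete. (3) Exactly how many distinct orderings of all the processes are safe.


(1) Outstanding need per process (order ram, gpu):
  task-2: (4, 5)
  task-8: (0, 4)
  task-5: (3, 2)
  task-7: (2, 0)
  task-3: (1, 5)
  task-6: (1, 0)
(2) UNSAFE.
Key observation: no order helps: past task-7, task-5, task-6, the free pool tops out at (4, 3), below what each blocked process needs in gpu.
The run task-7, task-5, task-6 cannot be extended any further. Check, step by step:
  pool = (2, 0)
  run task-7 (needs (2, 0), free (2, 0)); after release of (1, 2) the pool is (3, 2)
  run task-5 (needs (3, 2), free (3, 2)); after release of (0, 1) the pool is (3, 3)
  run task-6 (needs (1, 0), free (3, 3)); after release of (1, 0) the pool is (4, 3)
  task-2 still needs (4, 5) but only (4, 3) is free — short on gpu
  task-8 still needs (0, 4) but only (4, 3) is free — short on gpu
  task-3 still needs (1, 5) but only (4, 3) is free — short on gpu
Permanently blocked: task-2, task-8 and task-3.
(3) Exactly 0 of the possible complete orderings are safe sequences.


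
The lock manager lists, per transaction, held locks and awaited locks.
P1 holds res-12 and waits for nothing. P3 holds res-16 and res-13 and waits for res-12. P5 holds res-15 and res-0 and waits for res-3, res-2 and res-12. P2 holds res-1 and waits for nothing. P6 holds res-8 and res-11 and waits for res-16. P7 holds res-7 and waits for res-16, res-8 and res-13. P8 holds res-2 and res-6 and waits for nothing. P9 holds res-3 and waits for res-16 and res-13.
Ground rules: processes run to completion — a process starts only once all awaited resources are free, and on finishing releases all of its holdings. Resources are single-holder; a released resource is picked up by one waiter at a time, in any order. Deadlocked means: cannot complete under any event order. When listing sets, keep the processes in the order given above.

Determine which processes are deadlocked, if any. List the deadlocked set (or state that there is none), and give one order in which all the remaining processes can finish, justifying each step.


Nothing here is deadlocked.
Key observation: although several processes wait, no cycle exists — each chain bottoms out at a free runner.
A valid finishing order for the others: P1, P3, P2, P6, P9, P8, P7, P5.
Step-by-step check:
  run P1 (it waits on nothing); releases res-12
  run P3 (all its waits — res-12 — are resolved); releases res-16 and res-13
  run P2 (it waits on nothing); releases res-1
  run P6 (all its waits — res-16 — are resolved); releases res-8 and res-11
  run P9 (all its waits — res-16 and res-13 — are resolved); releases res-3
  run P8 (it waits on nothing); releases res-2 and res-6
  run P7 (all its waits — res-16, res-8 and res-13 — are resolved); releases res-7
  run P5 (all its waits — res-3, res-2 and res-12 — are resolved); releases res-15 and res-0


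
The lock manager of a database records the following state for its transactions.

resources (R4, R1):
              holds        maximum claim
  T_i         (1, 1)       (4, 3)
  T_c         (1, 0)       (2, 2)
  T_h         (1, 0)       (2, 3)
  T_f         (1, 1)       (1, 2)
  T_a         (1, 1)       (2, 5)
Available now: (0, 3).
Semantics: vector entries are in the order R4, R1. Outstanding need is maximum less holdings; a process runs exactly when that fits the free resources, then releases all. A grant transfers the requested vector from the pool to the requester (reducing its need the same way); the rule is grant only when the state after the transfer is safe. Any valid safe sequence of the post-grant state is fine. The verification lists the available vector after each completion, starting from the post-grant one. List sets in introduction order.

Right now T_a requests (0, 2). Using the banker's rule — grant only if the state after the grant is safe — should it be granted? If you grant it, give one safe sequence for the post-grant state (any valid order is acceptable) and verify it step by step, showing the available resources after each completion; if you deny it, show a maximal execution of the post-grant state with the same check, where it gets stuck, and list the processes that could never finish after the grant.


GRANT — the state after the grant stays safe, e.g. via T_f, T_a, T_c, T_i, T_h.
Key observation: with (0, 1) left after the transfer, T_f can run at once — the state stays safe.
Step-by-step check of the post-grant state:
  pool = (0, 1)
  T_f: need (0, 1) fits (0, 1); releases (1, 1), pool now (1, 2)
  T_a: need (1, 2) fits (1, 2); releases (1, 3), pool now (2, 5)
  T_c: need (1, 2) fits (2, 5); releases (1, 0), pool now (3, 5)
  T_i: need (3, 2) fits (3, 5); releases (1, 1), pool now (4, 6)
  T_h: need (1, 3) fits (4, 6); releases (1, 0), pool now (5, 6)


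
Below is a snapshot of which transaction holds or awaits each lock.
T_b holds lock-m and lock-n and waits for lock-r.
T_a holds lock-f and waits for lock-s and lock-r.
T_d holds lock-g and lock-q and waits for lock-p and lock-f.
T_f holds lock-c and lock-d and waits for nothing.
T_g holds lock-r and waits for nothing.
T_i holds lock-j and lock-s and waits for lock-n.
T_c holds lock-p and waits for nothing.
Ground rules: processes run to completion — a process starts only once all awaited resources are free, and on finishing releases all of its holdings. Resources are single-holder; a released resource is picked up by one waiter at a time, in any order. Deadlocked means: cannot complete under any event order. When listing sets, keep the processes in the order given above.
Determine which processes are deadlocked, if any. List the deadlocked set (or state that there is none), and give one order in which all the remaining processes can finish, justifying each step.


Nothing here is deadlocked.
Key observation: the wait relation is loop-free; peeling off processes with no waits unwinds the whole state.
One completion order for the rest: T_g, T_b, T_i, T_f, T_a, T_c, T_d.
Step-by-step check:
  run T_g (it waits on nothing); releases lock-r
  T_b waits on lock-r — all released -> runs and releases lock-m and lock-n
  T_i waits on lock-n — all released -> runs and releases lock-j and lock-s
  run T_f (it waits on nothing); releases lock-c and lock-d
  T_a waits on lock-s and lock-r — all released -> runs and releases lock-f
  run T_c (it waits on nothing); releases lock-p
  T_d waits on lock-p and lock-f — all released -> runs and releases lock-g and lock-q


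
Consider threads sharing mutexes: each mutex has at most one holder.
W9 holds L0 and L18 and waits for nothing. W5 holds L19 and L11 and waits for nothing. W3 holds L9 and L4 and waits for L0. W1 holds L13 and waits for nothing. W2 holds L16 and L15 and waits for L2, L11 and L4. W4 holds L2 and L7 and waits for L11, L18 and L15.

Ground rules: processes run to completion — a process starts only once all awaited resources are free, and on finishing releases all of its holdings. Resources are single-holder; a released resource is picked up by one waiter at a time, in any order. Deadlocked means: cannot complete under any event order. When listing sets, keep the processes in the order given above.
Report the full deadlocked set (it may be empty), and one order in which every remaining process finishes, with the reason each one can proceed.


Deadlocked: W2 and W4.
Key observation: the waits loop around W2 -> W4 -> W2 with no way out; no other process is dragged down with it.
The rest can finish in the order W1, W9, W3, W5.
Check, step by step:
  W1 waits on nothing -> runs at once and releases L13
  W9 waits on nothing -> runs at once and releases L0 and L18
  run W3 (all its waits — L0 — are resolved); releases L9 and L4
  W5 waits on nothing -> runs at once and releases L19 and L11


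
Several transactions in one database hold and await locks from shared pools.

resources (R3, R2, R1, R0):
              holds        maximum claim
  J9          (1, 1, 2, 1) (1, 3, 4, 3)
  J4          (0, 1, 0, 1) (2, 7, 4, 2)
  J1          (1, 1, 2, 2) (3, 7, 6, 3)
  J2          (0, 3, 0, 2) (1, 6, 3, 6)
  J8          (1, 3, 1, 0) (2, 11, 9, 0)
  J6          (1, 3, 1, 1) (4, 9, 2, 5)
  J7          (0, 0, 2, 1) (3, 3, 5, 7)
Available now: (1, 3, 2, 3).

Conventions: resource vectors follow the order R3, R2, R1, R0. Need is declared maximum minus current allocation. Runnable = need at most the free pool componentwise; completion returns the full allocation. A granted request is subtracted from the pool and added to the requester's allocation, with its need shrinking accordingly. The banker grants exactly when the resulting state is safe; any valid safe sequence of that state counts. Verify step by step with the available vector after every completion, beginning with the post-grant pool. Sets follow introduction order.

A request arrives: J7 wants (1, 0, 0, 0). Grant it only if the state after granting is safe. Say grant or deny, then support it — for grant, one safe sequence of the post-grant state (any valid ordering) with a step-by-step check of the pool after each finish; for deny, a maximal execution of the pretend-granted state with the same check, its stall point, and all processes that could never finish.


DENY. Granting would leave the state unsafe.
Key observation: after J9, J2 the pool peaks at (1, 7, 4, 6), and each blocked process is short somewhere: J4 on R3; J1 on R3; J8 on R2, R1; J6 on R3; J7 on R3.
On the post-grant state, J9, J2 is a maximal run — nothing extends it. Verifying each step:
  pool = (0, 3, 2, 3)
  J9: need (0, 2, 2, 2) fits (0, 3, 2, 3); releases (1, 1, 2, 1), pool now (1, 4, 4, 4)
  J2: need (1, 3, 3, 4) fits (1, 4, 4, 4); releases (0, 3, 0, 2), pool now (1, 7, 4, 6)
  blocked: J4 wants (2, 6, 4, 1), pool (1, 7, 4, 6) — not enough R3
  blocked: J1 wants (2, 6, 4, 1), pool (1, 7, 4, 6) — not enough R3
  blocked: J8 wants (1, 8, 8, 0), pool (1, 7, 4, 6) — not enough R2 and R1
  blocked: J6 wants (3, 6, 1, 4), pool (1, 7, 4, 6) — not enough R3
  blocked: J7 wants (2, 3, 3, 6), pool (1, 7, 4, 6) — not enough R3
Processes that could never finish after the grant: J4, J1, J8, J6 and J7.


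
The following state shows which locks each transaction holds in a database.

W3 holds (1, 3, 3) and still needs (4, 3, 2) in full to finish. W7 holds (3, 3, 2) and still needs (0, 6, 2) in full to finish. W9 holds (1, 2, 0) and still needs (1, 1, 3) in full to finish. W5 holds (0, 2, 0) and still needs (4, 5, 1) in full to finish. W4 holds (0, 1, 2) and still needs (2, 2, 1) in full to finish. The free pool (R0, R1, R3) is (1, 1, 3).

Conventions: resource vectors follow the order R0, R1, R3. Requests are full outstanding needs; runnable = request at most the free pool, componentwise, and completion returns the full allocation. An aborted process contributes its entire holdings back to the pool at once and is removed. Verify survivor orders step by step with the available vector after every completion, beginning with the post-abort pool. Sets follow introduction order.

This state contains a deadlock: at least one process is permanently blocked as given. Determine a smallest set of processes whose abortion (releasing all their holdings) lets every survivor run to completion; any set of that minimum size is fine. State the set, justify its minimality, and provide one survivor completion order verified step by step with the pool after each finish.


Minimum abort set: W5.
Key observation: no ordering could ever have run W7 before the abort of W5; with (0, 2, 0) back in the pool it fits at step 3.
Minimality: the empty abort set fails — the state is deadlocked as it stands.
The survivors complete as W9, W4, W7, W3. Step-by-step check (starting from the post-abort pool):
  pool = (1, 3, 3)
  W9: need (1, 1, 3) fits (1, 3, 3); releases (1, 2, 0), pool now (2, 5, 3)
  W4: need (2, 2, 1) fits (2, 5, 3); releases (0, 1, 2), pool now (2, 6, 5)
  W7: need (0, 6, 2) fits (2, 6, 5); releases (3, 3, 2), pool now (5, 9, 7)
  W3: need (4, 3, 2) fits (5, 9, 7); releases (1, 3, 3), pool now (6, 12, 10)


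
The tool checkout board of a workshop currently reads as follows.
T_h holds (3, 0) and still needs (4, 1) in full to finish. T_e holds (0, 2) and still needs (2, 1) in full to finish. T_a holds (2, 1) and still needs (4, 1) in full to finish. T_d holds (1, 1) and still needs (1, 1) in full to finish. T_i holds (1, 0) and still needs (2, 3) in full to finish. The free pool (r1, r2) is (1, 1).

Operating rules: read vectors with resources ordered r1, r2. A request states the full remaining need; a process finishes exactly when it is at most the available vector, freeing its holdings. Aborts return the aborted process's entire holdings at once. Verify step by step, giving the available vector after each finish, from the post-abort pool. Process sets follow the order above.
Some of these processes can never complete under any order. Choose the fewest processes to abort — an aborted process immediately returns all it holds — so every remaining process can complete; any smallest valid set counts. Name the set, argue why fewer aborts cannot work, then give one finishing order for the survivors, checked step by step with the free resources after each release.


Abort T_h.
Key observation: no ordering could ever have run T_a before the abort of T_h; with (3, 0) back in the pool it fits at step 4.
Why nothing smaller works: aborting no one leaves the state deadlocked as given.
The survivors complete as T_e, T_i, T_d, T_a. Check, step by step (starting from the post-abort pool):
  pool = (4, 1)
  T_e: need (2, 1) fits (4, 1); releases (0, 2), pool now (4, 3)
  T_i: need (2, 3) fits (4, 3); releases (1, 0), pool now (5, 3)
  T_d: need (1, 1) fits (5, 3); releases (1, 1), pool now (6, 4)
  T_a: need (4, 1) fits (6, 4); releases (2, 1), pool now (8, 5)


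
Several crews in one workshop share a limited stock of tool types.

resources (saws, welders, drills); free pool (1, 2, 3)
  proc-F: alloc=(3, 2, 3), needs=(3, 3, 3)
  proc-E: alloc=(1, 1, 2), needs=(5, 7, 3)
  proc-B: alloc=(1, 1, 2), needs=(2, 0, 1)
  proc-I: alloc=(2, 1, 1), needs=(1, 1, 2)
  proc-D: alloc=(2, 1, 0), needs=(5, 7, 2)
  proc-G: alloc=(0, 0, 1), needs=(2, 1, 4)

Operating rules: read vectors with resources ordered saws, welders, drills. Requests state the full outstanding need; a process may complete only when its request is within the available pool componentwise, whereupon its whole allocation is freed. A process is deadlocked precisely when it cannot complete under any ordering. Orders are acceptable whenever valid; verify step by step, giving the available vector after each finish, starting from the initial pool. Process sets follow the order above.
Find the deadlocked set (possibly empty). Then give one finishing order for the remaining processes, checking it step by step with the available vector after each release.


Deadlocked: proc-E and proc-D.
Key observation: even finishing proc-I, proc-G, proc-F, proc-B leaves just (7, 6, 10) free — too little welders for any of the remaining processes.
The rest can finish in the order proc-I, proc-G, proc-F, proc-B. Verifying each step:
  pool = (1, 2, 3)
  run proc-I (needs (1, 1, 2), free (1, 2, 3)); after release of (2, 1, 1) the pool is (3, 3, 4)
  run proc-G (needs (2, 1, 4), free (3, 3, 4)); after release of (0, 0, 1) the pool is (3, 3, 5)
  run proc-F (needs (3, 3, 3), free (3, 3, 5)); after release of (3, 2, 3) the pool is (6, 5, 8)
  run proc-B (needs (2, 0, 1), free (6, 5, 8)); after release of (1, 1, 2) the pool is (7, 6, 10)
The blocked processes can never fit:
  proc-E still needs (5, 7, 3) but only (7, 6, 10) is free — short on welders
  proc-D still needs (5, 7, 2) but only (7, 6, 10) is free — short on welders


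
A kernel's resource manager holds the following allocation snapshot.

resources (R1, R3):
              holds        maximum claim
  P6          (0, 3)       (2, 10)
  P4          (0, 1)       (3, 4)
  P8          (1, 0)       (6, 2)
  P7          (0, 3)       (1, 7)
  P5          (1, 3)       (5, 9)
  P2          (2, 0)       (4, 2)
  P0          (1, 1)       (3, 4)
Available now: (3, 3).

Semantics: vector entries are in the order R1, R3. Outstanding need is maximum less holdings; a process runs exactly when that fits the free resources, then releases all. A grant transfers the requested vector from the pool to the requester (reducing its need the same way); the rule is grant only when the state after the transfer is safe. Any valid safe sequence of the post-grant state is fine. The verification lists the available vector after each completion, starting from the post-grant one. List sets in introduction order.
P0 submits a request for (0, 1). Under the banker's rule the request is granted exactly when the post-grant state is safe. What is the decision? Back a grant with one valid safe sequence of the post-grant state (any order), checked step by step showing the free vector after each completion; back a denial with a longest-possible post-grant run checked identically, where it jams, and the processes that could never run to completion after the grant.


GRANT. The post-grant state is safe; one safe sequence: P0, P2, P8, P7, P5, P6, P4.
Key observation: (3, 2) free after granting still covers P0 first, and each release covers the next.
Step-by-step check of the post-grant state:
  pool = (3, 2)
  P0 needs (2, 2) <= (3, 2) -> finishes; pool += (1, 2) = (4, 4)
  P2 needs (2, 2) <= (4, 4) -> finishes; pool += (2, 0) = (6, 4)
  P8 needs (5, 2) <= (6, 4) -> finishes; pool += (1, 0) = (7, 4)
  P7 needs (1, 4) <= (7, 4) -> finishes; pool += (0, 3) = (7, 7)
  P5 needs (4, 6) <= (7, 7) -> finishes; pool += (1, 3) = (8, 10)
  P6 needs (2, 7) <= (8, 10) -> finishes; pool += (0, 3) = (8, 13)
  P4 needs (3, 3) <= (8, 13) -> finishes; pool += (0, 1) = (8, 14)


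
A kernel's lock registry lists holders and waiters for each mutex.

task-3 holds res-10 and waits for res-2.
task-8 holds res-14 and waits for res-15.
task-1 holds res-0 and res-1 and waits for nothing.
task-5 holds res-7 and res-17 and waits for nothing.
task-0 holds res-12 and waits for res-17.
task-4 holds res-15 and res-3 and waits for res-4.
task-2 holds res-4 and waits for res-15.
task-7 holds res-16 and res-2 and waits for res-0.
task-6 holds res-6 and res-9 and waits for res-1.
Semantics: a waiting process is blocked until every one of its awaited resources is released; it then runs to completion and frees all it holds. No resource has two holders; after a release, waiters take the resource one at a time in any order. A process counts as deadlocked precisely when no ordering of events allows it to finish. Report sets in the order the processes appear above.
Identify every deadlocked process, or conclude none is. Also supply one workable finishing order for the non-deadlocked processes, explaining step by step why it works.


The deadlocked set is task-8, task-4 and task-2.
Key observation: the loop task-4 -> task-2 -> task-4 blocks itself forever; task-8 waits into the deadlock from upstream.
One completion order for the rest: task-1, task-6, task-5, task-7, task-0, task-3.
Step-by-step check:
  task-1 waits on nothing -> runs at once and releases res-0 and res-1
  task-6: everything it awaited (res-1) is free; runs, freeing res-6 and res-9
  task-5 waits on nothing -> runs at once and releases res-7 and res-17
  task-7: everything it awaited (res-0) is free; runs, freeing res-16 and res-2
  task-0: everything it awaited (res-17) is free; runs, freeing res-12
  task-3: everything it awaited (res-2) is free; runs, freeing res-10
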